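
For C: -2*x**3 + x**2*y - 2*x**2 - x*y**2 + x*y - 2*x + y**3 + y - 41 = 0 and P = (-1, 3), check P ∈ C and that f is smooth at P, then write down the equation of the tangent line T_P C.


Tangent line at P: -16*x + 34*y - 118 = 0.

Step 1: f(-1, 3) = 0, so P lies on C.
Step 2: partial derivatives
  f_x(x, y) = -6*x**2 + 2*x*y - 4*x - y**2 + y - 2, f_y(x, y) = x**2 - 2*x*y + x + 3*y**2 + 1.
  f_x(P) = -16, f_y(P) = 34 (gradient nonzero, so P is smooth).
Step 3: tangent line at P: -16·(x − -1) + 34·(y − 3) = 0.
Expanding: -16*x + 34*y - 118 = 0.


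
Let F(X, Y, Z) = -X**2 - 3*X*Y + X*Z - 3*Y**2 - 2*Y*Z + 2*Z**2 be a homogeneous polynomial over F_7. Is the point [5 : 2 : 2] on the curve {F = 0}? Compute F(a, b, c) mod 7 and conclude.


F(5,2,2) ≡ 6 (mod 7); P is NOT on the curve.

Evaluate F(5, 2, 2) term-by-term (mod 7).
  -X**2 ↦ -1·25·1·1 = -25
  -3*X*Y ↦ -3·5·2·1 = -30
  X*Z ↦ 1·5·1·2 = 10
  -3*Y**2 ↦ -3·1·4·1 = -12
  -2*Y*Z ↦ -2·1·2·2 = -8
  2*Z**2 ↦ 2·1·1·4 = 8
Sum: F(5, 2, 2) = (-25) + (-30) + (10) + (-12) + (-8) + (8) = -57.
Reducing mod 7: -57 ≡ 6 (mod 7).
Since F(a, b, c) ≡ 6 ≠ 0 (mod 7), P does NOT lie on the curve.


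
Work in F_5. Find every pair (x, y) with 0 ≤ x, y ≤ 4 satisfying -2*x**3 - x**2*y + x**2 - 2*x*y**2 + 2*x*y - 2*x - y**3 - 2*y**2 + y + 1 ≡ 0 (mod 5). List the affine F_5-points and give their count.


Affine F_5-points: {(1, 1), (2, 0), (2, 2), (3, 0), (3, 3), (3, 4)}; count = 6.

For each of the 25 pairs (x, y) ∈ F_5², evaluate f(x, y) mod 5. Record the zeros.
  x = 0: [0↦1, 1↦4, 2↦2, 3↦4, 4↦4]  zeros at y ∈ ∅
  x = 1: [0↦3, 1↦0, 2↦3, 3↦1, 4↦3]  zeros at y ∈ {1}
  x = 2: [0↦0, 1↦4, 2↦0, 3↦2, 4↦4]  zeros at y ∈ {0, 2}
  x = 3: [0↦0, 1↦4, 2↦1, 3↦0, 4↦0]  zeros at y ∈ {0, 3, 4}
  x = 4: [0↦1, 1↦3, 2↦4, 3↦3, 4↦4]  zeros at y ∈ ∅
Collecting zeros: affine points = {(1, 1), (2, 0), (2, 2), (3, 0), (3, 3), (3, 4)}.
Total count |C(F_5)_aff| = 6.


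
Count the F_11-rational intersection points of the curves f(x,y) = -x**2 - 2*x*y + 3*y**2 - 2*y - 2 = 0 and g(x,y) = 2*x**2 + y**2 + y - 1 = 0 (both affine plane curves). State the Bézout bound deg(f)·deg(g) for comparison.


Common zeros: ∅; count = 0; Bézout bound = 4.

deg(f) = 2, deg(g) = 2, so Bézout bound = 4.
Scan x ∈ F_11. For each x, list the y ∈ F_11 with f(x, y) ≡ 0 and those with g(x, y) ≡ 0 (mod 11); the common zeros in that column are the intersection.
  x = 0: f ≡ 0 at y ∈ ∅; g ≡ 0 at y ∈ {3, 7}; common: ∅.
  x = 1: f ≡ 0 at y ∈ ∅; g ≡ 0 at y ∈ ∅; common: ∅.
  x = 2: f ≡ 0 at y ∈ {6, 7}; g ≡ 0 at y ∈ ∅; common: ∅.
  x = 3: f ≡ 0 at y ∈ {0, 10}; g ≡ 0 at y ∈ ∅; common: ∅.
  x = 4: f ≡ 0 at y ∈ ∅; g ≡ 0 at y ∈ {1, 9}; common: ∅.
  x = 5: f ≡ 0 at y ∈ ∅; g ≡ 0 at y ∈ {2, 8}; common: ∅.
  x = 6: f ≡ 0 at y ∈ {5, 7}; g ≡ 0 at y ∈ {2, 8}; common: ∅.
  x = 7: f ≡ 0 at y ∈ ∅; g ≡ 0 at y ∈ {1, 9}; common: ∅.
  x = 8: f ≡ 0 at y ∈ {0, 6}; g ≡ 0 at y ∈ ∅; common: ∅.
  x = 9: f ≡ 0 at y ∈ ∅; g ≡ 0 at y ∈ ∅; common: ∅.
  x = 10: f ≡ 0 at y ∈ {1, 10}; g ≡ 0 at y ∈ ∅; common: ∅.
Collecting: common zeros = ∅, so the count is 0.
Comparison with the Bézout bound: 0 ≤ 4 = deg(f)·deg(g), as expected for curves with no common component (the affine F_11-count falls short of the bound because intersections may lie at infinity, over extension fields, or carry multiplicity).


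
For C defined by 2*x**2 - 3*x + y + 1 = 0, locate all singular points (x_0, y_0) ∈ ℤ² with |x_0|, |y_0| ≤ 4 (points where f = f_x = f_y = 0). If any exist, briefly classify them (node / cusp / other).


No singular points in the scanned grid; C is smooth there.

Compute partial derivatives:
  f_x = 4*x - 3.
  f_y = 1.
f_y = 1 is a nonzero constant, so f_y never vanishes: no point (x, y) can satisfy f = f_x = f_y = 0. In particular no (x, y) ∈ {−4, ..., 4}² is singular; the curve is smooth.


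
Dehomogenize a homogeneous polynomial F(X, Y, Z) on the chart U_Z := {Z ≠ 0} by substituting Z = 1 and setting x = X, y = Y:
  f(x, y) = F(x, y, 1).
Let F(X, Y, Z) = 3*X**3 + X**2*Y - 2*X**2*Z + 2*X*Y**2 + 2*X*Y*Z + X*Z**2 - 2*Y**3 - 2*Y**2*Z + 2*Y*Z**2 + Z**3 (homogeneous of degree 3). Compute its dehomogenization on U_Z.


f(x, y) = 3*x**3 + x**2*y - 2*x**2 + 2*x*y**2 + 2*x*y + x - 2*y**3 - 2*y**2 + 2*y + 1

On U_Z we set Z = 1. Each monomial c·X^i·Y^j·Z^k in F becomes c·x^i·y^j·1^k = c·x^i·y^j.
Substituting Z = 1: F(X, Y, 1) = 3*x**3 + x**2*y - 2*x**2 + 2*x*y**2 + 2*x*y + x - 2*y**3 - 2*y**2 + 2*y + 1.
Note: deg(f) ≤ deg(F) = 3; strict inequality happens when F is divisible by Z (lost terms).


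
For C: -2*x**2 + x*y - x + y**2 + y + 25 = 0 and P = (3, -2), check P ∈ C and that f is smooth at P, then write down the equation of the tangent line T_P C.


Tangent line at P: 45 - 15*x = 0.

Step 1: f(3, -2) = 0, so P lies on C.
Step 2: partial derivatives
  f_x(x, y) = -4*x + y - 1, f_y(x, y) = x + 2*y + 1.
  f_x(P) = -15, f_y(P) = 0 (gradient nonzero, so P is smooth).
Step 3: tangent line at P: -15·(x − 3) + 0·(y − -2) = 0.
Expanding: 45 - 15*x = 0.


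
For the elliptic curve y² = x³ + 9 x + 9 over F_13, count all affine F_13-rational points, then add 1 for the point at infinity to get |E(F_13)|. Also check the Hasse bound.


Affine points = {(0, 3), (0, 10), (2, 3), (2, 10), (5, 6), (5, 7), (7, 5), (7, 8), (9, 0), (11, 3), (11, 10), (12, 5), (12, 8)}; affine count = 13; |E(F_13)| = 14.

Discriminant check: Δ ∝ 4a³ + 27b² = 4·9³ + 27·9² = 4·729 + 27·81 ≡ 7 (mod 13). Nonzero ⇒ E is nonsingular.
For each x ∈ F_13, compute rhs = x³ + 9·x + 9 mod 13, then count y ∈ F_13 with y² ≡ rhs.
  x = 0: rhs = 9, matching y values: 3, 10 (2 points).
  x = 1: rhs = 6, matching y values: none (0 points).
  x = 2: rhs = 9, matching y values: 3, 10 (2 points).
  x = 3: rhs = 11, matching y values: none (0 points).
  x = 4: rhs = 5, matching y values: none (0 points).
  x = 5: rhs = 10, matching y values: 6, 7 (2 points).
  x = 6: rhs = 6, matching y values: none (0 points).
  x = 7: rhs = 12, matching y values: 5, 8 (2 points).
  x = 8: rhs = 8, matching y values: none (0 points).
  x = 9: rhs = 0, matching y values: 0 (1 points).
  x = 10: rhs = 7, matching y values: none (0 points).
  x = 11: rhs = 9, matching y values: 3, 10 (2 points).
  x = 12: rhs = 12, matching y values: 5, 8 (2 points).
Total affine count: 13.
Full point count |E(F_13)| = 13 + 1 = 14.
Hasse bound: |14 − (13+1)| = |0| = 0 ≤ 2√13 ≈ 7.2111 ✓.


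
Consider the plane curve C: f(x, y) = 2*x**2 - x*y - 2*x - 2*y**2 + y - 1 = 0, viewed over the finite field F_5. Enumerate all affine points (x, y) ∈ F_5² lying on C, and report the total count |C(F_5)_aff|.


Affine F_5-points: {(2, 1)}; count = 1.

For each of the 25 pairs (x, y) ∈ F_5², evaluate f(x, y) mod 5. Record the zeros.
  x = 0: [0↦4, 1↦3, 2↦3, 3↦4, 4↦1]  zeros at y ∈ ∅
  x = 1: [0↦4, 1↦2, 2↦1, 3↦1, 4↦2]  zeros at y ∈ ∅
  x = 2: [0↦3, 1↦0, 2↦3, 3↦2, 4↦2]  zeros at y ∈ {1}
  x = 3: [0↦1, 1↦2, 2↦4, 3↦2, 4↦1]  zeros at y ∈ ∅
  x = 4: [0↦3, 1↦3, 2↦4, 3↦1, 4↦4]  zeros at y ∈ ∅
Collecting zeros: affine points = {(2, 1)}.
Total count |C(F_5)_aff| = 1.


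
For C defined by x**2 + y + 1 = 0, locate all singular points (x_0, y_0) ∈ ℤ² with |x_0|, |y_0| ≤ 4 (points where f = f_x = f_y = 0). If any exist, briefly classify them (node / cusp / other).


No singular points in the scanned grid; C is smooth there.

Compute partial derivatives:
  f_x = 2*x.
  f_y = 1.
f_y = 1 is a nonzero constant, so f_y never vanishes: no point (x, y) can satisfy f = f_x = f_y = 0. In particular no (x, y) ∈ {−4, ..., 4}² is singular; the curve is smooth.


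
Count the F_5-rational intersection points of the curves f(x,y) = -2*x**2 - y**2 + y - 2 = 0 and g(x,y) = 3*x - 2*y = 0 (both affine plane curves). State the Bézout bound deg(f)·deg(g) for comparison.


Common zeros: ∅; count = 0; Bézout bound = 2.

deg(f) = 2, deg(g) = 1, so Bézout bound = 2.
Scan x ∈ F_5. For each x, list the y ∈ F_5 with f(x, y) ≡ 0 and those with g(x, y) ≡ 0 (mod 5); the common zeros in that column are the intersection.
  x = 0: f ≡ 0 at y ∈ ∅; g ≡ 0 at y ∈ {0}; common: ∅.
  x = 1: f ≡ 0 at y ∈ {3}; g ≡ 0 at y ∈ {4}; common: ∅.
  x = 2: f ≡ 0 at y ∈ {0, 1}; g ≡ 0 at y ∈ {3}; common: ∅.
  x = 3: f ≡ 0 at y ∈ {0, 1}; g ≡ 0 at y ∈ {2}; common: ∅.
  x = 4: f ≡ 0 at y ∈ {3}; g ≡ 0 at y ∈ {1}; common: ∅.
Collecting: common zeros = ∅, so the count is 0.
Comparison with the Bézout bound: 0 ≤ 2 = deg(f)·deg(g), as expected for curves with no common component (the affine F_5-count falls short of the bound because intersections may lie at infinity, over extension fields, or carry multiplicity).


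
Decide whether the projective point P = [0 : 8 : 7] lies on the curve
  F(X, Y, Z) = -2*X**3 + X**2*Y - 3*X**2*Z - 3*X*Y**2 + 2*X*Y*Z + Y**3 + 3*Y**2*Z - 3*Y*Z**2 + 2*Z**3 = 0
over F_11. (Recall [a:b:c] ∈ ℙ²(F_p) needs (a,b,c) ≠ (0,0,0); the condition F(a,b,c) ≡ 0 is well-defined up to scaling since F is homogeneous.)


F(0,8,7) ≡ 2 (mod 11); P is NOT on the curve.

Evaluate F(0, 8, 7) term-by-term (mod 11).
  -2*X**3 ↦ -2·0·1·1 = 0
  X**2*Y ↦ 1·0·8·1 = 0
  -3*X**2*Z ↦ -3·0·1·7 = 0
  -3*X*Y**2 ↦ -3·0·64·1 = 0
  2*X*Y*Z ↦ 2·0·8·7 = 0
  Y**3 ↦ 1·1·512·1 = 512
  3*Y**2*Z ↦ 3·1·64·7 = 1344
  -3*Y*Z**2 ↦ -3·1·8·49 = -1176
  2*Z**3 ↦ 2·1·1·343 = 686
Sum: F(0, 8, 7) = (0) + (0) + (0) + (0) + (0) + (512) + (1344) + (-1176) + (686) = 1366.
Reducing mod 11: 1366 ≡ 2 (mod 11).
Since F(a, b, c) ≡ 2 ≠ 0 (mod 11), P does NOT lie on the curve.


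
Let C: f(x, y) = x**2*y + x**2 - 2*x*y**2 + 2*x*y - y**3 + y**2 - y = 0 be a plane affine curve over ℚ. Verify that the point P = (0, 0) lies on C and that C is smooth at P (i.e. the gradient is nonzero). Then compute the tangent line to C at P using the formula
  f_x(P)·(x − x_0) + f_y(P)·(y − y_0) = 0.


Tangent line at P: -y = 0.

Step 1: f(0, 0) = 0, so P lies on C.
Step 2: partial derivatives
  f_x(x, y) = 2*x*y + 2*x - 2*y**2 + 2*y, f_y(x, y) = x**2 - 4*x*y + 2*x - 3*y**2 + 2*y - 1.
  f_x(P) = 0, f_y(P) = -1 (gradient nonzero, so P is smooth).
Step 3: tangent line at P: 0·(x − 0) + -1·(y − 0) = 0.
Expanding: -y = 0.


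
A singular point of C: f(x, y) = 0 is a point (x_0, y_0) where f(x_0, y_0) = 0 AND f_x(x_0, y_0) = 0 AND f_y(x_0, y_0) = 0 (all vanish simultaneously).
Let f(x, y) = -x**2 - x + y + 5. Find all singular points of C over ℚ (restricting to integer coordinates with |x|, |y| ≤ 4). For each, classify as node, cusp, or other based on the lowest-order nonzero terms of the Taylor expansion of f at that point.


No singular points in the scanned grid; C is smooth there.

Compute partial derivatives:
  f_x = -2*x - 1.
  f_y = 1.
f_y = 1 is a nonzero constant, so f_y never vanishes: no point (x, y) can satisfy f = f_x = f_y = 0. In particular no (x, y) ∈ {−4, ..., 4}² is singular; the curve is smooth.


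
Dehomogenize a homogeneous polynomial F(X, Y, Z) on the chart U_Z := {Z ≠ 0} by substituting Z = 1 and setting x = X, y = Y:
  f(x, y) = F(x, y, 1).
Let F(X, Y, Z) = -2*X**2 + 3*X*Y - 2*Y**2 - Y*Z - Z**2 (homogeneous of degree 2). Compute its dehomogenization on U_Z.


f(x, y) = -2*x**2 + 3*x*y - 2*y**2 - y - 1

On U_Z we set Z = 1. Each monomial c·X^i·Y^j·Z^k in F becomes c·x^i·y^j·1^k = c·x^i·y^j.
Substituting Z = 1: F(X, Y, 1) = -2*x**2 + 3*x*y - 2*y**2 - y - 1.
Note: deg(f) ≤ deg(F) = 2; strict inequality happens when F is divisible by Z (lost terms).


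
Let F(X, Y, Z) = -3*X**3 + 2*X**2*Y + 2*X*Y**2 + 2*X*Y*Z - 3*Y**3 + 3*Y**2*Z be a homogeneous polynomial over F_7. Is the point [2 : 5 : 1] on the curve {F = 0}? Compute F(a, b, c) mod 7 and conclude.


F(2,5,1) ≡ 4 (mod 7); P is NOT on the curve.

Evaluate F(2, 5, 1) term-by-term (mod 7).
  -3*X**3 ↦ -3·8·1·1 = -24
  2*X**2*Y ↦ 2·4·5·1 = 40
  2*X*Y**2 ↦ 2·2·25·1 = 100
  2*X*Y*Z ↦ 2·2·5·1 = 20
  -3*Y**3 ↦ -3·1·125·1 = -375
  3*Y**2*Z ↦ 3·1·25·1 = 75
Sum: F(2, 5, 1) = (-24) + (40) + (100) + (20) + (-375) + (75) = -164.
Reducing mod 7: -164 ≡ 4 (mod 7).
Since F(a, b, c) ≡ 4 ≠ 0 (mod 7), P does NOT lie on the curve.


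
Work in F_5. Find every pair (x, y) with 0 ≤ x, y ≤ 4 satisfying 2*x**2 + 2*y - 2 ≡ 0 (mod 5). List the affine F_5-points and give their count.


Affine F_5-points: {(0, 1), (1, 0), (2, 2), (3, 2), (4, 0)}; count = 5.

For each of the 25 pairs (x, y) ∈ F_5², evaluate f(x, y) mod 5. Record the zeros.
  x = 0: [0↦3, 1↦0, 2↦2, 3↦4, 4↦1]  zeros at y ∈ {1}
  x = 1: [0↦0, 1↦2, 2↦4, 3↦1, 4↦3]  zeros at y ∈ {0}
  x = 2: [0↦1, 1↦3, 2↦0, 3↦2, 4↦4]  zeros at y ∈ {2}
  x = 3: [0↦1, 1↦3, 2↦0, 3↦2, 4↦4]  zeros at y ∈ {2}
  x = 4: [0↦0, 1↦2, 2↦4, 3↦1, 4↦3]  zeros at y ∈ {0}
Collecting zeros: affine points = {(0, 1), (1, 0), (2, 2), (3, 2), (4, 0)}.
Total count |C(F_5)_aff| = 5.


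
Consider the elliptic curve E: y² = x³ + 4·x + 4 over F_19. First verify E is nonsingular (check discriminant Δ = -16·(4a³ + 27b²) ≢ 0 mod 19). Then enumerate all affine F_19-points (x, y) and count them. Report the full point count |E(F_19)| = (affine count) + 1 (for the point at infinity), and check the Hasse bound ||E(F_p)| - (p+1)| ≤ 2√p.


Affine points = {(0, 2), (0, 17), (1, 3), (1, 16), (2, 1), (2, 18), (3, 9), (3, 10), (5, 4), (5, 15), (6, 4), (6, 15), (8, 4), (8, 15), (9, 3), (9, 16), (11, 7), (11, 12), (13, 7), (13, 12), (14, 7), (14, 12), (15, 0), (17, 8), (17, 11)}; affine count = 25; |E(F_19)| = 26.

Discriminant check: Δ ∝ 4a³ + 27b² = 4·4³ + 27·4² = 4·64 + 27·16 ≡ 4 (mod 19). Nonzero ⇒ E is nonsingular.
For each x ∈ F_19, compute rhs = x³ + 4·x + 4 mod 19, then count y ∈ F_19 with y² ≡ rhs.
  x = 0: rhs = 4, matching y values: 2, 17 (2 points).
  x = 1: rhs = 9, matching y values: 3, 16 (2 points).
  x = 2: rhs = 1, matching y values: 1, 18 (2 points).
  x = 3: rhs = 5, matching y values: 9, 10 (2 points).
  x = 4: rhs = 8, matching y values: none (0 points).
  x = 5: rhs = 16, matching y values: 4, 15 (2 points).
  x = 6: rhs = 16, matching y values: 4, 15 (2 points).
  x = 7: rhs = 14, matching y values: none (0 points).
  x = 8: rhs = 16, matching y values: 4, 15 (2 points).
  x = 9: rhs = 9, matching y values: 3, 16 (2 points).
  x = 10: rhs = 18, matching y values: none (0 points).
  x = 11: rhs = 11, matching y values: 7, 12 (2 points).
  x = 12: rhs = 13, matching y values: none (0 points).
  x = 13: rhs = 11, matching y values: 7, 12 (2 points).
  x = 14: rhs = 11, matching y values: 7, 12 (2 points).
  x = 15: rhs = 0, matching y values: 0 (1 points).
  x = 16: rhs = 3, matching y values: none (0 points).
  x = 17: rhs = 7, matching y values: 8, 11 (2 points).
  x = 18: rhs = 18, matching y values: none (0 points).
Total affine count: 25.
Full point count |E(F_19)| = 25 + 1 = 26.
Hasse bound: |26 − (19+1)| = |6| = 6 ≤ 2√19 ≈ 8.7178 ✓.


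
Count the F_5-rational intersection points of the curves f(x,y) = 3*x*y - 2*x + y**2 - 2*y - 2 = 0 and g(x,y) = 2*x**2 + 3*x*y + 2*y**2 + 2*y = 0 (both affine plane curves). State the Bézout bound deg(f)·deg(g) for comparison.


Common zeros: {(2, 3)}; count = 1; Bézout bound = 4.

deg(f) = 2, deg(g) = 2, so Bézout bound = 4.
Scan x ∈ F_5. For each x, list the y ∈ F_5 with f(x, y) ≡ 0 and those with g(x, y) ≡ 0 (mod 5); the common zeros in that column are the intersection.
  x = 0: f ≡ 0 at y ∈ ∅; g ≡ 0 at y ∈ {0, 4}; common: ∅.
  x = 1: f ≡ 0 at y ∈ ∅; g ≡ 0 at y ∈ {2, 3}; common: ∅.
  x = 2: f ≡ 0 at y ∈ {3}; g ≡ 0 at y ∈ {3}; common: {3}.
  x = 3: f ≡ 0 at y ∈ {1, 2}; g ≡ 0 at y ∈ ∅; common: ∅.
  x = 4: f ≡ 0 at y ∈ {0}; g ≡ 0 at y ∈ {4}; common: ∅.
Collecting: common zeros = {(2, 3)}, so the count is 1.
Comparison with the Bézout bound: 1 ≤ 4 = deg(f)·deg(g), as expected for curves with no common component (the affine F_5-count falls short of the bound because intersections may lie at infinity, over extension fields, or carry multiplicity).


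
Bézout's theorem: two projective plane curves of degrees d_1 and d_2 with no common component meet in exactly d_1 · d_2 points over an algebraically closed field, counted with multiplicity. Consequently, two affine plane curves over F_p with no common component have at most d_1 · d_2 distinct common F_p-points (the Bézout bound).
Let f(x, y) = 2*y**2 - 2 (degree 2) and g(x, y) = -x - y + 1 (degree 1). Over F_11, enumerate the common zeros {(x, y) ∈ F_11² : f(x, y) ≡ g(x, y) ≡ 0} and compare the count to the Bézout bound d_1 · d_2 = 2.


Common zeros: {(0, 1), (2, 10)}; count = 2; Bézout bound = 2.

deg(f) = 2, deg(g) = 1, so Bézout bound = 2.
Scan x ∈ F_11. For each x, list the y ∈ F_11 with f(x, y) ≡ 0 and those with g(x, y) ≡ 0 (mod 11); the common zeros in that column are the intersection.
  x = 0: f ≡ 0 at y ∈ {1, 10}; g ≡ 0 at y ∈ {1}; common: {1}.
  x = 1: f ≡ 0 at y ∈ {1, 10}; g ≡ 0 at y ∈ {0}; common: ∅.
  x = 2: f ≡ 0 at y ∈ {1, 10}; g ≡ 0 at y ∈ {10}; common: {10}.
  x = 3: f ≡ 0 at y ∈ {1, 10}; g ≡ 0 at y ∈ {9}; common: ∅.
  x = 4: f ≡ 0 at y ∈ {1, 10}; g ≡ 0 at y ∈ {8}; common: ∅.
  x = 5: f ≡ 0 at y ∈ {1, 10}; g ≡ 0 at y ∈ {7}; common: ∅.
  x = 6: f ≡ 0 at y ∈ {1, 10}; g ≡ 0 at y ∈ {6}; common: ∅.
  x = 7: f ≡ 0 at y ∈ {1, 10}; g ≡ 0 at y ∈ {5}; common: ∅.
  x = 8: f ≡ 0 at y ∈ {1, 10}; g ≡ 0 at y ∈ {4}; common: ∅.
  x = 9: f ≡ 0 at y ∈ {1, 10}; g ≡ 0 at y ∈ {3}; common: ∅.
  x = 10: f ≡ 0 at y ∈ {1, 10}; g ≡ 0 at y ∈ {2}; common: ∅.
Collecting: common zeros = {(0, 1), (2, 10)}, so the count is 2.
Comparison with the Bézout bound: 2 ≤ 2 = deg(f)·deg(g), as expected for curves with no common component (the bound is attained).


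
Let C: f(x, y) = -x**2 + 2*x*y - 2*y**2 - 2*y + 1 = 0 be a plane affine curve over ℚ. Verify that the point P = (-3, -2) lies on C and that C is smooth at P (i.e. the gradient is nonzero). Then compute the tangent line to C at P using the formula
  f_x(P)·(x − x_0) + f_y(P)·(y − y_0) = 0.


Tangent line at P: 2*x + 6 = 0.

Step 1: f(-3, -2) = 0, so P lies on C.
Step 2: partial derivatives
  f_x(x, y) = -2*x + 2*y, f_y(x, y) = 2*x - 4*y - 2.
  f_x(P) = 2, f_y(P) = 0 (gradient nonzero, so P is smooth).
Step 3: tangent line at P: 2·(x − -3) + 0·(y − -2) = 0.
Expanding: 2*x + 6 = 0.


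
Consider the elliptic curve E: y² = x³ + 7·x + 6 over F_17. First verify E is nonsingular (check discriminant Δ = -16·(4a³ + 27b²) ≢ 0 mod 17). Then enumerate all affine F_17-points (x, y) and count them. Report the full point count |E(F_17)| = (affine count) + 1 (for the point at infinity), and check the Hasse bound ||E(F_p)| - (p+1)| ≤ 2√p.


Affine points = {(4, 8), (4, 9), (5, 8), (5, 9), (6, 3), (6, 14), (8, 8), (8, 9), (9, 4), (9, 13), (12, 4), (12, 13), (13, 4), (13, 13), (14, 3), (14, 14), (15, 1), (15, 16), (16, 7), (16, 10)}; affine count = 20; |E(F_17)| = 21.

Discriminant check: Δ ∝ 4a³ + 27b² = 4·7³ + 27·6² = 4·343 + 27·36 ≡ 15 (mod 17). Nonzero ⇒ E is nonsingular.
For each x ∈ F_17, compute rhs = x³ + 7·x + 6 mod 17, then count y ∈ F_17 with y² ≡ rhs.
  x = 0: rhs = 6, matching y values: none (0 points).
  x = 1: rhs = 14, matching y values: none (0 points).
  x = 2: rhs = 11, matching y values: none (0 points).
  x = 3: rhs = 3, matching y values: none (0 points).
  x = 4: rhs = 13, matching y values: 8, 9 (2 points).
  x = 5: rhs = 13, matching y values: 8, 9 (2 points).
  x = 6: rhs = 9, matching y values: 3, 14 (2 points).
  x = 7: rhs = 7, matching y values: none (0 points).
  x = 8: rhs = 13, matching y values: 8, 9 (2 points).
  x = 9: rhs = 16, matching y values: 4, 13 (2 points).
  x = 10: rhs = 5, matching y values: none (0 points).
  x = 11: rhs = 3, matching y values: none (0 points).
  x = 12: rhs = 16, matching y values: 4, 13 (2 points).
  x = 13: rhs = 16, matching y values: 4, 13 (2 points).
  x = 14: rhs = 9, matching y values: 3, 14 (2 points).
  x = 15: rhs = 1, matching y values: 1, 16 (2 points).
  x = 16: rhs = 15, matching y values: 7, 10 (2 points).
Total affine count: 20.
Full point count |E(F_17)| = 20 + 1 = 21.
Hasse bound: |21 − (17+1)| = |3| = 3 ≤ 2√17 ≈ 8.2462 ✓.


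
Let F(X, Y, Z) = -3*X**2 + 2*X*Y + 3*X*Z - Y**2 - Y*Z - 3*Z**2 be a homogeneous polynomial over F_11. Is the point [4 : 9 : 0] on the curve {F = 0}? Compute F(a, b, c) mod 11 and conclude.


F(4,9,0) ≡ 9 (mod 11); P is NOT on the curve.

Evaluate F(4, 9, 0) term-by-term (mod 11).
  -3*X**2 ↦ -3·16·1·1 = -48
  2*X*Y ↦ 2·4·9·1 = 72
  3*X*Z ↦ 3·4·1·0 = 0
  -Y**2 ↦ -1·1·81·1 = -81
  -Y*Z ↦ -1·1·9·0 = 0
  -3*Z**2 ↦ -3·1·1·0 = 0
Sum: F(4, 9, 0) = (-48) + (72) + (0) + (-81) + (0) + (0) = -57.
Reducing mod 11: -57 ≡ 9 (mod 11).
Since F(a, b, c) ≡ 9 ≠ 0 (mod 11), P does NOT lie on the curve.


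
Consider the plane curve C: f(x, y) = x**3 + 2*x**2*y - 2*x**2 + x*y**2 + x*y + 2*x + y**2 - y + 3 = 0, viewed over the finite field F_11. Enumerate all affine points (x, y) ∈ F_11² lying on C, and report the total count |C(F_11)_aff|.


Affine F_11-points: {(0, 6), (1, 4), (1, 6), (5, 0), (5, 2), (6, 2), (6, 9), (7, 1), (7, 8), (9, 2), (9, 3)}; count = 11.

For each of the 121 pairs (x, y) ∈ F_11², evaluate f(x, y) mod 11. Record the zeros.
  x = 0: [0↦3, 1↦3, 2↦5, 3↦9, 4↦4, 5↦1, 6↦0, 7↦1, 8↦4, 9↦9, 10↦5]  zeros at y ∈ {6}
  x = 1: [0↦4, 1↦8, 2↦5, 3↦6, 4↦0, 5↦9, 6↦0, 7↦6, 8↦5, 9↦8, 10↦4]  zeros at y ∈ {4, 6}
  x = 2: [0↦7, 1↦8, 2↦4, 3↦6, 4↦3, 5↦6, 6↦4, 7↦8, 8↦7, 9↦1, 10↦1]  zeros at y ∈ ∅
  x = 3: [0↦7, 1↦9, 2↦8, 3↦4, 4↦8, 5↦9, 6↦7, 7↦2, 8↦5, 9↦5, 10↦2]  zeros at y ∈ ∅
  x = 4: [0↦10, 1↦6, 2↦1, 3↦6, 4↦10, 5↦2, 6↦4, 7↦5, 8↦5, 9↦4, 10↦2]  zeros at y ∈ ∅
  x = 5: [0↦0, 1↦5, 2↦0, 3↦7, 4↦4, 5↦2, 6↦1, 7↦1, 8↦2, 9↦4, 10↦7]  zeros at y ∈ {0, 2}
  x = 6: [0↦5, 1↦1, 2↦0, 3↦2, 4↦7, 5↦4, 6↦4, 7↦7, 8↦2, 9↦0, 10↦1]  zeros at y ∈ {2, 9}
  x = 7: [0↦9, 1↦0, 2↦7, 3↦8, 4↦3, 5↦3, 6↦8, 7↦7, 8↦0, 9↦9, 10↦1]  zeros at y ∈ {1, 8}
  x = 8: [0↦7, 1↦8, 2↦5, 3↦9, 4↦9, 5↦5, 6↦8, 7↦7, 8↦2, 9↦4, 10↦2]  zeros at y ∈ ∅
  x = 9: [0↦5, 1↦9, 2↦0, 3↦0, 4↦9, 5↦5, 6↦10, 7↦2, 8↦3, 9↦2, 10↦10]  zeros at y ∈ {2, 3}
  x = 10: [0↦9, 1↦9, 2↦9, 3↦9, 4↦9, 5↦9, 6↦9, 7↦9, 8↦9, 9↦9, 10↦9]  zeros at y ∈ ∅
Collecting zeros: affine points = {(0, 6), (1, 4), (1, 6), (5, 0), (5, 2), (6, 2), (6, 9), (7, 1), (7, 8), (9, 2), (9, 3)}.
Total count |C(F_11)_aff| = 11.


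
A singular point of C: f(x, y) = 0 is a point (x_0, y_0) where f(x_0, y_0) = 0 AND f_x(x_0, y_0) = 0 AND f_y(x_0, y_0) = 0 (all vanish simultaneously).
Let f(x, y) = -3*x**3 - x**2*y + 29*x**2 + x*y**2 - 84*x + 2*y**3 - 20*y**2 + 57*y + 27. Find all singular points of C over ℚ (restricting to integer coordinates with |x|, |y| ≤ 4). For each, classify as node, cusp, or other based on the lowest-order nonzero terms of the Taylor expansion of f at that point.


Singular points: {(3, 3)}; classification: node.

Compute partial derivatives:
  f_x = -9*x**2 - 2*x*y + 58*x + y**2 - 84.
  f_y = -x**2 + 2*x*y + 6*y**2 - 40*y + 57.
Scan x_0 ∈ {−4, ..., 4}. For each x_0, f_y(x_0, y) is a polynomial in y; find its integer roots y ∈ {−4, ..., 4}, then test f_x and f at those candidates.
  x = -4: f_y(-4, y) = 6*y**2 - 48*y + 41; no integer root y with |y| ≤ 4.
  x = -3: f_y(-3, y) = 6*y**2 - 46*y + 48; no integer root y with |y| ≤ 4.
  x = -2: f_y(-2, y) = 6*y**2 - 44*y + 53; no integer root y with |y| ≤ 4.
  x = -1: f_y(-1, y) = 6*y**2 - 42*y + 56; no integer root y with |y| ≤ 4.
  x = 0: f_y(0, y) = 6*y**2 - 40*y + 57; no integer root y with |y| ≤ 4.
  x = 1: f_y(1, y) = 6*y**2 - 38*y + 56; vanishes at y ∈ {4}. (1, 4): f_x = -27 ≠ 0.
  x = 2: f_y(2, y) = 6*y**2 - 36*y + 53; no integer root y with |y| ≤ 4.
  x = 3: f_y(3, y) = 6*y**2 - 34*y + 48; vanishes at y ∈ {3}. (3, 3): f_x = 0, f = 0 — SINGULAR.
  x = 4: f_y(4, y) = 6*y**2 - 32*y + 41; no integer root y with |y| ≤ 4.
Only singular point on the grid: (3, 3).
Classify: substitute x = 3 + u, y = 3 + v and expand: f = -3*u**3 - u**2*v - u**2 + u*v**2 + 2*v**3 + v**2.
No constant or linear terms (consistent with a singular point). Quadratic part: -u**2 + v**2. Cubic part: -3*u**3 - u**2*v + u*v**2 + 2*v**3.
The quadratic part v**2 - u**2 = (v − u)(v + u) splits into two distinct linear factors, so there are two distinct tangent lines y − 3 = ±(x − 3) — this is a node (ordinary double point).
Classification: node.


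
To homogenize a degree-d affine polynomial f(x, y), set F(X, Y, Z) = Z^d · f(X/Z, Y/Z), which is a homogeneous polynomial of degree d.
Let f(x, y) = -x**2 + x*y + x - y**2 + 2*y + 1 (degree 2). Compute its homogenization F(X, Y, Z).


F(X, Y, Z) = -X**2 + X*Y + X*Z - Y**2 + 2*Y*Z + Z**2

deg(f) = 2.
Substitute x = X/Z, y = Y/Z into f, then multiply by Z^2.
  monomial -1·x^2·y^0 ↦ -1·X^2·Y^0·Z^0.
  monomial 1·x^1·y^1 ↦ 1·X^1·Y^1·Z^0.
  monomial 1·x^1·y^0 ↦ 1·X^1·Y^0·Z^1.
  monomial -1·x^0·y^2 ↦ -1·X^0·Y^2·Z^0.
  monomial 2·x^0·y^1 ↦ 2·X^0·Y^1·Z^1.
  monomial 1·x^0·y^0 ↦ 1·X^0·Y^0·Z^2.
Collecting: F(X, Y, Z) = -X**2 + X*Y + X*Z - Y**2 + 2*Y*Z + Z**2.


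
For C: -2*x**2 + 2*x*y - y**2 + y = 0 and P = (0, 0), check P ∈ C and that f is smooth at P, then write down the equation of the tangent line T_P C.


Tangent line at P: y = 0.

Step 1: f(0, 0) = 0, so P lies on C.
Step 2: partial derivatives
  f_x(x, y) = -4*x + 2*y, f_y(x, y) = 2*x - 2*y + 1.
  f_x(P) = 0, f_y(P) = 1 (gradient nonzero, so P is smooth).
Step 3: tangent line at P: 0·(x − 0) + 1·(y − 0) = 0.
Expanding: y = 0.


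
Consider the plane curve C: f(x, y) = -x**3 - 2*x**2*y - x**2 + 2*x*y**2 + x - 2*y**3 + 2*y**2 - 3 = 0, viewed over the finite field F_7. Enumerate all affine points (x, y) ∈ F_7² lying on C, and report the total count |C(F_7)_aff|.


Affine F_7-points: {(0, 5), (1, 3), (2, 2), (2, 4), (3, 2), (4, 2), (4, 4), (4, 6), (5, 6), (6, 4), (6, 6)}; count = 11.

For each of the 49 pairs (x, y) ∈ F_7², evaluate f(x, y) mod 7. Record the zeros.
  x = 0: [0↦4, 1↦4, 2↦3, 3↦3, 4↦6, 5↦0, 6↦1]  zeros at y ∈ {5}
  x = 1: [0↦3, 1↦3, 2↦6, 3↦0, 4↦1, 5↦4, 6↦4]  zeros at y ∈ {3}
  x = 2: [0↦1, 1↦4, 2↦0, 3↦5, 4↦0, 5↦1, 6↦3]  zeros at y ∈ {2, 4}
  x = 3: [0↦6, 1↦1, 2↦0, 3↦5, 4↦4, 5↦6, 6↦6]  zeros at y ∈ {2}
  x = 4: [0↦5, 1↦2, 2↦0, 3↦1, 4↦0, 5↦6, 6↦0]  zeros at y ∈ {2, 4, 6}
  x = 5: [0↦6, 1↦1, 2↦1, 3↦1, 4↦3, 5↦2, 6↦0]  zeros at y ∈ {6}
  x = 6: [0↦3, 1↦6, 2↦4, 3↦6, 4↦0, 5↦2, 6↦0]  zeros at y ∈ {4, 6}
Collecting zeros: affine points = {(0, 5), (1, 3), (2, 2), (2, 4), (3, 2), (4, 2), (4, 4), (4, 6), (5, 6), (6, 4), (6, 6)}.
Total count |C(F_7)_aff| = 11.


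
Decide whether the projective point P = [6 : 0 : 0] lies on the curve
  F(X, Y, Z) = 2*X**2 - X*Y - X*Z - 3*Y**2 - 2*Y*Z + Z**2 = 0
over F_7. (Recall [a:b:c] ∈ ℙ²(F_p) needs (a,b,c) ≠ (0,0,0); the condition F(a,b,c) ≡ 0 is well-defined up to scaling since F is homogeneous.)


F(6,0,0) ≡ 2 (mod 7); P is NOT on the curve.

Evaluate F(6, 0, 0) term-by-term (mod 7).
  2*X**2 ↦ 2·36·1·1 = 72
  -X*Y ↦ -1·6·0·1 = 0
  -X*Z ↦ -1·6·1·0 = 0
  -3*Y**2 ↦ -3·1·0·1 = 0
  -2*Y*Z ↦ -2·1·0·0 = 0
  Z**2 ↦ 1·1·1·0 = 0
Sum: F(6, 0, 0) = (72) + (0) + (0) + (0) + (0) + (0) = 72.
Reducing mod 7: 72 ≡ 2 (mod 7).
Since F(a, b, c) ≡ 2 ≠ 0 (mod 7), P does NOT lie on the curve.


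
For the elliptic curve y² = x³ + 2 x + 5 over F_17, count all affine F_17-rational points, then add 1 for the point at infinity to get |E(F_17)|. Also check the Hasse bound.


Affine points = {(1, 5), (1, 12), (2, 0), (3, 2), (3, 15), (4, 3), (4, 14), (5, 2), (5, 15), (9, 2), (9, 15), (11, 7), (11, 10), (13, 1), (13, 16), (16, 6), (16, 11)}; affine count = 17; |E(F_17)| = 18.

Discriminant check: Δ ∝ 4a³ + 27b² = 4·2³ + 27·5² = 4·8 + 27·25 ≡ 10 (mod 17). Nonzero ⇒ E is nonsingular.
For each x ∈ F_17, compute rhs = x³ + 2·x + 5 mod 17, then count y ∈ F_17 with y² ≡ rhs.
  x = 0: rhs = 5, matching y values: none (0 points).
  x = 1: rhs = 8, matching y values: 5, 12 (2 points).
  x = 2: rhs = 0, matching y values: 0 (1 points).
  x = 3: rhs = 4, matching y values: 2, 15 (2 points).
  x = 4: rhs = 9, matching y values: 3, 14 (2 points).
  x = 5: rhs = 4, matching y values: 2, 15 (2 points).
  x = 6: rhs = 12, matching y values: none (0 points).
  x = 7: rhs = 5, matching y values: none (0 points).
  x = 8: rhs = 6, matching y values: none (0 points).
  x = 9: rhs = 4, matching y values: 2, 15 (2 points).
  x = 10: rhs = 5, matching y values: none (0 points).
  x = 11: rhs = 15, matching y values: 7, 10 (2 points).
  x = 12: rhs = 6, matching y values: none (0 points).
  x = 13: rhs = 1, matching y values: 1, 16 (2 points).
  x = 14: rhs = 6, matching y values: none (0 points).
  x = 15: rhs = 10, matching y values: none (0 points).
  x = 16: rhs = 2, matching y values: 6, 11 (2 points).
Total affine count: 17.
Full point count |E(F_17)| = 17 + 1 = 18.
Hasse bound: |18 − (17+1)| = |0| = 0 ≤ 2√17 ≈ 8.2462 ✓.


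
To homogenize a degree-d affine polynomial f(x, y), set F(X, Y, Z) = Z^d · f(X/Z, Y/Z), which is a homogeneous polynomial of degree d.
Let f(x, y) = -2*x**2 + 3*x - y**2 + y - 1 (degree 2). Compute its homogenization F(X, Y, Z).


F(X, Y, Z) = -2*X**2 + 3*X*Z - Y**2 + Y*Z - Z**2

deg(f) = 2.
Substitute x = X/Z, y = Y/Z into f, then multiply by Z^2.
  monomial -2·x^2·y^0 ↦ -2·X^2·Y^0·Z^0.
  monomial 3·x^1·y^0 ↦ 3·X^1·Y^0·Z^1.
  monomial -1·x^0·y^2 ↦ -1·X^0·Y^2·Z^0.
  monomial 1·x^0·y^1 ↦ 1·X^0·Y^1·Z^1.
  monomial -1·x^0·y^0 ↦ -1·X^0·Y^0·Z^2.
Collecting: F(X, Y, Z) = -2*X**2 + 3*X*Z - Y**2 + Y*Z - Z**2.


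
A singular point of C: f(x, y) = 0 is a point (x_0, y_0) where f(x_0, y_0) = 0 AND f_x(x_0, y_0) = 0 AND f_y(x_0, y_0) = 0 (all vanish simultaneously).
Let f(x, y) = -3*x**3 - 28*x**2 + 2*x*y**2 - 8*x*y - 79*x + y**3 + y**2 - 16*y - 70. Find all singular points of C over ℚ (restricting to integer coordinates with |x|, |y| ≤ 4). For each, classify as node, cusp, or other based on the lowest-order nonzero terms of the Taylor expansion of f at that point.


Singular points: {(-3, 2)}; classification: node.

Compute partial derivatives:
  f_x = -9*x**2 - 56*x + 2*y**2 - 8*y - 79.
  f_y = 4*x*y - 8*x + 3*y**2 + 2*y - 16.
Scan x_0 ∈ {−4, ..., 4}. For each x_0, f_y(x_0, y) is a polynomial in y; find its integer roots y ∈ {−4, ..., 4}, then test f_x and f at those candidates.
  x = -4: f_y(-4, y) = 3*y**2 - 14*y + 16; vanishes at y ∈ {2}. (-4, 2): f_x = -7 ≠ 0.
  x = -3: f_y(-3, y) = 3*y**2 - 10*y + 8; vanishes at y ∈ {2}. (-3, 2): f_x = 0, f = 0 — SINGULAR.
  x = -2: f_y(-2, y) = 3*y**2 - 6*y; vanishes at y ∈ {0, 2}. (-2, 0): f_x = -3 ≠ 0; (-2, 2): f_x = -11 ≠ 0.
  x = -1: f_y(-1, y) = 3*y**2 - 2*y - 8; vanishes at y ∈ {2}. (-1, 2): f_x = -40 ≠ 0.
  x = 0: f_y(0, y) = 3*y**2 + 2*y - 16; vanishes at y ∈ {2}. (0, 2): f_x = -87 ≠ 0.
  x = 1: f_y(1, y) = 3*y**2 + 6*y - 24; vanishes at y ∈ {-4, 2}. (1, -4): f_x = -80 ≠ 0; (1, 2): f_x = -152 ≠ 0.
  x = 2: f_y(2, y) = 3*y**2 + 10*y - 32; vanishes at y ∈ {2}. (2, 2): f_x = -235 ≠ 0.
  x = 3: f_y(3, y) = 3*y**2 + 14*y - 40; vanishes at y ∈ {2}. (3, 2): f_x = -336 ≠ 0.
  x = 4: f_y(4, y) = 3*y**2 + 18*y - 48; vanishes at y ∈ {2}. (4, 2): f_x = -455 ≠ 0.
Only singular point on the grid: (-3, 2).
Classify: substitute x = -3 + u, y = 2 + v and expand: f = -3*u**3 - u**2 + 2*u*v**2 + v**3 + v**2.
No constant or linear terms (consistent with a singular point). Quadratic part: -u**2 + v**2. Cubic part: -3*u**3 + 2*u*v**2 + v**3.
The quadratic part v**2 - u**2 = (v − u)(v + u) splits into two distinct linear factors, so there are two distinct tangent lines y − 2 = ±(x − -3) — this is a node (ordinary double point).
Classification: node.


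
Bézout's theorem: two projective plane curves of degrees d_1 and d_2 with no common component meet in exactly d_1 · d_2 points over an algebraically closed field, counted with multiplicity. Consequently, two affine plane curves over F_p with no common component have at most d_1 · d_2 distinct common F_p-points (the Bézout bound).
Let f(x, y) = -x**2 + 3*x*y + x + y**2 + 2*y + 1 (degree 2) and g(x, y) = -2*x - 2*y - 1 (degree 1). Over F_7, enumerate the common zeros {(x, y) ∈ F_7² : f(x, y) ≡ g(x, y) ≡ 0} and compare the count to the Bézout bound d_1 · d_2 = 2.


Common zeros: {(5, 5)}; count = 1; Bézout bound = 2.

deg(f) = 2, deg(g) = 1, so Bézout bound = 2.
Scan x ∈ F_7. For each x, list the y ∈ F_7 with f(x, y) ≡ 0 and those with g(x, y) ≡ 0 (mod 7); the common zeros in that column are the intersection.
  x = 0: f ≡ 0 at y ∈ {6}; g ≡ 0 at y ∈ {3}; common: ∅.
  x = 1: f ≡ 0 at y ∈ {1}; g ≡ 0 at y ∈ {2}; common: ∅.
  x = 2: f ≡ 0 at y ∈ ∅; g ≡ 0 at y ∈ {1}; common: ∅.
  x = 3: f ≡ 0 at y ∈ {1, 2}; g ≡ 0 at y ∈ {0}; common: ∅.
  x = 4: f ≡ 0 at y ∈ {2, 5}; g ≡ 0 at y ∈ {6}; common: ∅.
  x = 5: f ≡ 0 at y ∈ {5, 6}; g ≡ 0 at y ∈ {5}; common: {5}.
  x = 6: f ≡ 0 at y ∈ ∅; g ≡ 0 at y ∈ {4}; common: ∅.
Collecting: common zeros = {(5, 5)}, so the count is 1.
Comparison with the Bézout bound: 1 ≤ 2 = deg(f)·deg(g), as expected for curves with no common component (the affine F_7-count falls short of the bound because intersections may lie at infinity, over extension fields, or carry multiplicity).


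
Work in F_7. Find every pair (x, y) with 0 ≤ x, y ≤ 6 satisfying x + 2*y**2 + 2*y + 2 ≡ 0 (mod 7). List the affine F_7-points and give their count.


Affine F_7-points: {(0, 2), (0, 4), (1, 1), (1, 5), (2, 3), (5, 0), (5, 6)}; count = 7.

For each of the 49 pairs (x, y) ∈ F_7², evaluate f(x, y) mod 7. Record the zeros.
  x = 0: [0↦2, 1↦6, 2↦0, 3↦5, 4↦0, 5↦6, 6↦2]  zeros at y ∈ {2, 4}
  x = 1: [0↦3, 1↦0, 2↦1, 3↦6, 4↦1, 5↦0, 6↦3]  zeros at y ∈ {1, 5}
  x = 2: [0↦4, 1↦1, 2↦2, 3↦0, 4↦2, 5↦1, 6↦4]  zeros at y ∈ {3}
  x = 3: [0↦5, 1↦2, 2↦3, 3↦1, 4↦3, 5↦2, 6↦5]  zeros at y ∈ ∅
  x = 4: [0↦6, 1↦3, 2↦4, 3↦2, 4↦4, 5↦3, 6↦6]  zeros at y ∈ ∅
  x = 5: [0↦0, 1↦4, 2↦5, 3↦3, 4↦5, 5↦4, 6↦0]  zeros at y ∈ {0, 6}
  x = 6: [0↦1, 1↦5, 2↦6, 3↦4, 4↦6, 5↦5, 6↦1]  zeros at y ∈ ∅
Collecting zeros: affine points = {(0, 2), (0, 4), (1, 1), (1, 5), (2, 3), (5, 0), (5, 6)}.
Total count |C(F_7)_aff| = 7.


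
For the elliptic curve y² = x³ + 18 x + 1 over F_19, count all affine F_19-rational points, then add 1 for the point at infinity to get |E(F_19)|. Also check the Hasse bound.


Affine points = {(0, 1), (0, 18), (1, 1), (1, 18), (2, 8), (2, 11), (3, 5), (3, 14), (4, 2), (4, 17), (5, 8), (5, 11), (8, 7), (8, 12), (12, 8), (12, 11), (13, 0), (15, 6), (15, 13), (18, 1), (18, 18)}; affine count = 21; |E(F_19)| = 22.

Discriminant check: Δ ∝ 4a³ + 27b² = 4·18³ + 27·1² = 4·5832 + 27·1 ≡ 4 (mod 19). Nonzero ⇒ E is nonsingular.
For each x ∈ F_19, compute rhs = x³ + 18·x + 1 mod 19, then count y ∈ F_19 with y² ≡ rhs.
  x = 0: rhs = 1, matching y values: 1, 18 (2 points).
  x = 1: rhs = 1, matching y values: 1, 18 (2 points).
  x = 2: rhs = 7, matching y values: 8, 11 (2 points).
  x = 3: rhs = 6, matching y values: 5, 14 (2 points).
  x = 4: rhs = 4, matching y values: 2, 17 (2 points).
  x = 5: rhs = 7, matching y values: 8, 11 (2 points).
  x = 6: rhs = 2, matching y values: none (0 points).
  x = 7: rhs = 14, matching y values: none (0 points).
  x = 8: rhs = 11, matching y values: 7, 12 (2 points).
  x = 9: rhs = 18, matching y values: none (0 points).
  x = 10: rhs = 3, matching y values: none (0 points).
  x = 11: rhs = 10, matching y values: none (0 points).
  x = 12: rhs = 7, matching y values: 8, 11 (2 points).
  x = 13: rhs = 0, matching y values: 0 (1 points).
  x = 14: rhs = 14, matching y values: none (0 points).
  x = 15: rhs = 17, matching y values: 6, 13 (2 points).
  x = 16: rhs = 15, matching y values: none (0 points).
  x = 17: rhs = 14, matching y values: none (0 points).
  x = 18: rhs = 1, matching y values: 1, 18 (2 points).
Total affine count: 21.
Full point count |E(F_19)| = 21 + 1 = 22.
Hasse bound: |22 − (19+1)| = |2| = 2 ≤ 2√19 ≈ 8.7178 ✓.


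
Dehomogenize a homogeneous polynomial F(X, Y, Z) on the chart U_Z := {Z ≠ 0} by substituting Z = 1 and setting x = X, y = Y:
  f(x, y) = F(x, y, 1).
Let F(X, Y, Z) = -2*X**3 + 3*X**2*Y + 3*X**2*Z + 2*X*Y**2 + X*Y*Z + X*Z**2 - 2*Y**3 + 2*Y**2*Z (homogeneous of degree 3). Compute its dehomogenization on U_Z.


f(x, y) = -2*x**3 + 3*x**2*y + 3*x**2 + 2*x*y**2 + x*y + x - 2*y**3 + 2*y**2

On U_Z we set Z = 1. Each monomial c·X^i·Y^j·Z^k in F becomes c·x^i·y^j·1^k = c·x^i·y^j.
Substituting Z = 1: F(X, Y, 1) = -2*x**3 + 3*x**2*y + 3*x**2 + 2*x*y**2 + x*y + x - 2*y**3 + 2*y**2.
Note: deg(f) ≤ deg(F) = 3; strict inequality happens when F is divisible by Z (lost terms).


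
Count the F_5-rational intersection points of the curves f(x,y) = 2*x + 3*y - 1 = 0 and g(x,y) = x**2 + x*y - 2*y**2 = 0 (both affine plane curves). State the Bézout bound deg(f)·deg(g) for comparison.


Common zeros: {(2, 4)}; count = 1; Bézout bound = 2.

deg(f) = 1, deg(g) = 2, so Bézout bound = 2.
Scan x ∈ F_5. For each x, list the y ∈ F_5 with f(x, y) ≡ 0 and those with g(x, y) ≡ 0 (mod 5); the common zeros in that column are the intersection.
  x = 0: f ≡ 0 at y ∈ {2}; g ≡ 0 at y ∈ {0}; common: ∅.
  x = 1: f ≡ 0 at y ∈ {3}; g ≡ 0 at y ∈ {1, 2}; common: ∅.
  x = 2: f ≡ 0 at y ∈ {4}; g ≡ 0 at y ∈ {2, 4}; common: {4}.
  x = 3: f ≡ 0 at y ∈ {0}; g ≡ 0 at y ∈ {1, 3}; common: ∅.
  x = 4: f ≡ 0 at y ∈ {1}; g ≡ 0 at y ∈ {3, 4}; common: ∅.
Collecting: common zeros = {(2, 4)}, so the count is 1.
Comparison with the Bézout bound: 1 ≤ 2 = deg(f)·deg(g), as expected for curves with no common component (the affine F_5-count falls short of the bound because intersections may lie at infinity, over extension fields, or carry multiplicity).


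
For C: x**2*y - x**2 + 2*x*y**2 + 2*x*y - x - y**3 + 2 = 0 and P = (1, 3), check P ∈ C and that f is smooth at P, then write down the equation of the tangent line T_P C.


Tangent line at P: 27*x - 12*y + 9 = 0.

Step 1: f(1, 3) = 0, so P lies on C.
Step 2: partial derivatives
  f_x(x, y) = 2*x*y - 2*x + 2*y**2 + 2*y - 1, f_y(x, y) = x**2 + 4*x*y + 2*x - 3*y**2.
  f_x(P) = 27, f_y(P) = -12 (gradient nonzero, so P is smooth).
Step 3: tangent line at P: 27·(x − 1) + -12·(y − 3) = 0.
Expanding: 27*x - 12*y + 9 = 0.


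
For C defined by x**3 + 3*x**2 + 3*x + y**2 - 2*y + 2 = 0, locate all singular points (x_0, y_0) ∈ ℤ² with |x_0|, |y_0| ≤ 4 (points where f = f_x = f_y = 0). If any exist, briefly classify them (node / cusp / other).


Singular points: {(-1, 1)}; classification: cusp.

Compute partial derivatives:
  f_x = 3*x**2 + 6*x + 3.
  f_y = 2*y - 2.
Scan x_0 ∈ {−4, ..., 4}. For each x_0, f_y(x_0, y) is a polynomial in y; find its integer roots y ∈ {−4, ..., 4}, then test f_x and f at those candidates.
  x = -4: f_y(-4, y) = 2*y - 2; vanishes at y ∈ {1}. (-4, 1): f_x = 27 ≠ 0.
  x = -3: f_y(-3, y) = 2*y - 2; vanishes at y ∈ {1}. (-3, 1): f_x = 12 ≠ 0.
  x = -2: f_y(-2, y) = 2*y - 2; vanishes at y ∈ {1}. (-2, 1): f_x = 3 ≠ 0.
  x = -1: f_y(-1, y) = 2*y - 2; vanishes at y ∈ {1}. (-1, 1): f_x = 0, f = 0 — SINGULAR.
  x = 0: f_y(0, y) = 2*y - 2; vanishes at y ∈ {1}. (0, 1): f_x = 3 ≠ 0.
  x = 1: f_y(1, y) = 2*y - 2; vanishes at y ∈ {1}. (1, 1): f_x = 12 ≠ 0.
  x = 2: f_y(2, y) = 2*y - 2; vanishes at y ∈ {1}. (2, 1): f_x = 27 ≠ 0.
  x = 3: f_y(3, y) = 2*y - 2; vanishes at y ∈ {1}. (3, 1): f_x = 48 ≠ 0.
  x = 4: f_y(4, y) = 2*y - 2; vanishes at y ∈ {1}. (4, 1): f_x = 75 ≠ 0.
Only singular point on the grid: (-1, 1).
Classify: substitute x = -1 + u, y = 1 + v and expand: f = u**3 + v**2.
No constant or linear terms (consistent with a singular point). Quadratic part: v**2. Cubic part: u**3.
The quadratic part v**2 is a perfect square, so there is a single (double) tangent line v = 0, i.e. y = 1. Restricting the cubic part to that line (v = 0) leaves u**3 ≠ 0, so f is not divisible by v and the branch is v² ≈ -u**3 to lowest order — this is a cusp.
Classification: cusp.
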